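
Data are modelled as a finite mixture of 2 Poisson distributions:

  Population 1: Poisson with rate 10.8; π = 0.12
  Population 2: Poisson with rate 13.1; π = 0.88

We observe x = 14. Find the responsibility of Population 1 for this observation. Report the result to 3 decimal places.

0.084

P(component k | x) = π_k·f_k(x) / marginal(x), where marginal(x) = Σ_j π_j·f_j(x).
Poisson probabilities:
  f_1 = e^(−10.8)·10.8^14/14! = 0.0687296
  f_2 = e^(−13.1)·13.1^14/14! = 0.102833
Prior × likelihood for each component:
  π_1·f_1 = 0.12 × 0.0687296 = 0.00824755
  π_2·f_2 = 0.88 × 0.102833 = 0.090493
Sum: 0.00824755 + 0.090493 = 0.0987405
Responsibility of Population 1: 0.00824755 / 0.0987405 ≈ 0.084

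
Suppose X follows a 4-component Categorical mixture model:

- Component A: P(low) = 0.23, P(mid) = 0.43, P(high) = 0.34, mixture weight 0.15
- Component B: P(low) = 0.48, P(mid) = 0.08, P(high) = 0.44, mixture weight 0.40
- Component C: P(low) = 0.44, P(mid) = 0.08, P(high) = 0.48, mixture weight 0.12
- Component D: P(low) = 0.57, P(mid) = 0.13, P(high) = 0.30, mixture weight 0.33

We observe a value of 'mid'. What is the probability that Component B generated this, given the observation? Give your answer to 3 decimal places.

By Bayes' theorem, P(k | x) = w_k f_k(x) / Σ_j w_j f_j(x).
Evaluate each component's likelihood at the observed value:
  p_A = 0.43
  p_B = 0.08
  p_C = 0.08
  p_D = 0.13
Weight by the priors:
  w_A·p_A = 0.15 × 0.43 = 0.0645
  w_B·p_B = 0.40 × 0.08 = 0.032
  w_C·p_C = 0.12 × 0.08 = 0.0096
  w_D·p_D = 0.33 × 0.13 = 0.0429
Denominator: 0.0645 + 0.032 + 0.0096 + 0.0429 = 0.149
P(Component B | data) ≈ 0.215

0.215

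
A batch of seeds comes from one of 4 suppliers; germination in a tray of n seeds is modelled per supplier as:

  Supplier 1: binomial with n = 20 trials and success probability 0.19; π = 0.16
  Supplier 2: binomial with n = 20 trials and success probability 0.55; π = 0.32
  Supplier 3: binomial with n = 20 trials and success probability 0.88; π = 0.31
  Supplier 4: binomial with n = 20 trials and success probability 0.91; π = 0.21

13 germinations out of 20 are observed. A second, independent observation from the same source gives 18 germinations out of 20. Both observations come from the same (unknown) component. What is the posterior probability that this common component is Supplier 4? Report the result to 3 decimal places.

0.118

P(component k | x) = π_k·f_k(x) / marginal(x), where marginal(x) = Σ_j π_j·f_j(x).
Since both observations come from the same component, the likelihood for component k is f_k(x₁)·f_k(x₂).
  p_1 = [C(20,13)·0.19^13·0.81^7 = 77520·4.2053e-10·0.228768 = 7.45771e-06] × [1.29804e-11] = 9.68042e-17
  p_2 = [C(20,13)·0.55^13·0.45^7 = 77520·0.00042142·0.00373669 = 0.122072] × [0.000816032] = 9.96147e-05
  p_3 = [C(20,13)·0.88^13·0.12^7 = 77520·0.189791·3.58318e-07 = 0.00527178] × [0.274034] = 0.00144465
  p_4 = [C(20,13)·0.91^13·0.09^7 = 77520·0.293453·4.78297e-08 = 0.00108805] × [0.281828] = 0.000306643
Prior × likelihood for each component:
  π_1·p_1 = 0.16 × 9.68042e-17 = 1.54887e-17
  π_2·p_2 = 0.32 × 9.96147e-05 = 3.18767e-05
  π_3·p_3 = 0.31 × 0.00144465 = 0.00044784
  π_4·p_4 = 0.21 × 0.000306643 = 6.4395e-05
Marginal: 1.54887e-17 + 3.18767e-05 + 0.00044784 + 6.4395e-05 = 0.000544112
Responsibility of Supplier 4: 6.4395e-05 / 0.000544112 ≈ 0.118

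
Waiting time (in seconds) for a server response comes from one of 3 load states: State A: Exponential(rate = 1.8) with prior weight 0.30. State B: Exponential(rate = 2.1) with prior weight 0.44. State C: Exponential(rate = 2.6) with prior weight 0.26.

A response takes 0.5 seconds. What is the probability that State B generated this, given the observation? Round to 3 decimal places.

Posterior ∝ prior × likelihood, so P(k | x) ∝ P(Z=k) f_k(x); normalise over all components.
Evaluate each component's likelihood at the observed value:
  f_A = 1.8·e^(−1.8·0.5) = 1.8·e^(−0.9000) = 0.731825
  f_B = 2.1·e^(−2.1·0.5) = 2.1·e^(−1.0500) = 0.734869
  f_C = 2.6·e^(−2.6·0.5) = 2.6·e^(−1.3000) = 0.708583
Prior × likelihood for each component:
  P(Z=A)·f_A = 0.30 × 0.731825 = 0.219548
  P(Z=B)·f_B = 0.44 × 0.734869 = 0.323342
  P(Z=C)·f_C = 0.26 × 0.708583 = 0.184231
Marginal: 0.219548 + 0.323342 + 0.184231 = 0.727122
P(State B | x) = 0.323342 / 0.727122 ≈ 0.445

0.445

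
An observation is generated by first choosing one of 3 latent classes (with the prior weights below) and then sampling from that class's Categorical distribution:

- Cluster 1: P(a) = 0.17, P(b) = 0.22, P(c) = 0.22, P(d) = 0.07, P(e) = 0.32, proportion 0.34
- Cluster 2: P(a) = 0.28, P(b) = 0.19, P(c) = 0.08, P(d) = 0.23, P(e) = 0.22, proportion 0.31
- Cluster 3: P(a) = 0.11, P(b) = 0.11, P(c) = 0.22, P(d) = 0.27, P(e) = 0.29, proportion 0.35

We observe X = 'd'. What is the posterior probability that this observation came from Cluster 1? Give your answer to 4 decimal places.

The responsibility of component k is w_k f_k(x) divided by Σ_j w_j f_j(x).
Evaluate each component's likelihood at the observed value:
  p_1 = P(d | comp) = 0.07
  p_2 = P(d | comp) = 0.23
  p_3 = P(d | comp) = 0.27
Unnormalised posteriors:
  w_1·p_1 = 0.34 × 0.07 = 0.0238
  w_2·p_2 = 0.31 × 0.23 = 0.0713
  w_3·p_3 = 0.35 × 0.27 = 0.0945
Evidence: 0.0238 + 0.0713 + 0.0945 = 0.1896
So the posterior for Cluster 1 is 0.0238 / 0.1896 ≈ 0.1255.

0.1255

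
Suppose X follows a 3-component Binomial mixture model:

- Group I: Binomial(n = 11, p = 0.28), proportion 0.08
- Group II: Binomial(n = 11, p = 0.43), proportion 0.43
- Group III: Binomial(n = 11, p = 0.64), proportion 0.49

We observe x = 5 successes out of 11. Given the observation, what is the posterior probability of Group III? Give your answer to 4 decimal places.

0.3267

By Bayes' theorem, P(k | x) = π_k f_k(x) / Σ_j π_j f_j(x).
Component likelihoods at x = 5 successes out of 11:
  p_I = 0.110771
  p_II = 0.232934
  p_III = 0.107983
Weight by the priors:
  π_I·p_I = 0.08 × 0.110771 = 0.0088617
  π_II·p_II = 0.43 × 0.232934 = 0.100162
  π_III·p_III = 0.49 × 0.107983 = 0.0529118
Normaliser: 0.0088617 + 0.100162 + 0.0529118 = 0.161935
Responsibility of Group III: 0.0529118 / 0.161935 ≈ 0.3267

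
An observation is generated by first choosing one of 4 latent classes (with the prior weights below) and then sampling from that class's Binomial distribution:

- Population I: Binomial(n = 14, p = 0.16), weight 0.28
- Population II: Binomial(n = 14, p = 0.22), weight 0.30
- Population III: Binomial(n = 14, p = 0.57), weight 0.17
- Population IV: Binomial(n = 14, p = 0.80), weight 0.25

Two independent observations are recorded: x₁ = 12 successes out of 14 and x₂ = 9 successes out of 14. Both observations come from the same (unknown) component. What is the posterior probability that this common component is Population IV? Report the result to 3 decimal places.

Posterior ∝ prior × likelihood, so P(k | x) ∝ P(Z=k) f_k(x); normalise over all components.
Since both observations come from the same component, the likelihood for component k is f_k(x₁)·f_k(x₂).
  p_I = [1.80734e-08] × [5.75361e-05] = 1.03987e-12
  p_II = [7.1171e-07] × [0.000697816] = 4.96643e-10
  p_III = [0.0197914] × [0.18693] = 0.00369962
  p_IV = [0.250139] × [0.0859852] = 0.0215083
Prior × likelihood for each component:
  P(Z=I)·p_I = 0.28 × 1.03987e-12 = 2.91164e-13
  P(Z=II)·p_II = 0.30 × 4.96643e-10 = 1.48993e-10
  P(Z=III)·p_III = 0.17 × 0.00369962 = 0.000628935
  P(Z=IV)·p_IV = 0.25 × 0.0215083 = 0.00537706
Marginal: 2.91164e-13 + 1.48993e-10 + 0.000628935 + 0.00537706 = 0.006006
P(Population IV | data) ≈ 0.895

0.895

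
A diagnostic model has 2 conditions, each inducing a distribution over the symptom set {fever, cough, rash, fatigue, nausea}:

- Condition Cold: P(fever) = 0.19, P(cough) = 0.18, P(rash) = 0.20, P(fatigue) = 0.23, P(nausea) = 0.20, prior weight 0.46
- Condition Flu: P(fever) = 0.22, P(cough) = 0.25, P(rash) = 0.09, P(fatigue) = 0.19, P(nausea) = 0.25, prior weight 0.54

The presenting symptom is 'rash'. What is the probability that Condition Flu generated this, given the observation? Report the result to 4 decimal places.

0.3457

Apply Bayes' rule: the posterior for each component is proportional to its prior times its likelihood at x.
Categorical probabilities:
  f_Cold = P(rash | comp) = 0.20
  f_Flu = P(rash | comp) = 0.09
Weight by the priors:
  w_Cold·f_Cold = 0.46 × 0.2 = 0.092
  w_Flu·f_Flu = 0.54 × 0.09 = 0.0486
Sum: 0.092 + 0.0486 = 0.1406
P(Condition Flu | data) = 0.0486 / 0.1406 ≈ 0.3457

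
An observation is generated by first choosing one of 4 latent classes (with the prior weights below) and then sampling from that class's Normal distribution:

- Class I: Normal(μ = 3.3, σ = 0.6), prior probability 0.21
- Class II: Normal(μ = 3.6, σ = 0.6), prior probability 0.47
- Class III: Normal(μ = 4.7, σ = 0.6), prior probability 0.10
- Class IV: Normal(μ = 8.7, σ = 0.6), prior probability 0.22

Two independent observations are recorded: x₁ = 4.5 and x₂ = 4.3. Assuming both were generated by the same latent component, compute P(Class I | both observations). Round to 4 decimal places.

0.0443

The responsibility of component k is π_k f_k(x) divided by Σ_j π_j f_j(x).
Since both observations come from the same component, the likelihood for component k is f_k(x₁)·f_k(x₂).
  f_I = [(1/(0.6·√(2π)))·exp(−(4.5−3.3)²/(2·0.6²)) = 0.664904·exp(-2.00000) = 0.0899849] × [0.165795] = 0.0149191
  f_II = [(1/(0.6·√(2π)))·exp(−(4.5−3.6)²/(2·0.6²)) = 0.664904·exp(-1.12500) = 0.215863] × [0.336664] = 0.0726733
  f_III = [(1/(0.6·√(2π)))·exp(−(4.5−4.7)²/(2·0.6²)) = 0.664904·exp(-0.05556) = 0.628972] × [0.532413] = 0.334873
  f_IV = [(1/(0.6·√(2π)))·exp(−(4.5−8.7)²/(2·0.6²)) = 0.664904·exp(-24.50000) = 1.52245e-11] × [1.39657e-12] = 2.12621e-23
Unnormalised posteriors:
  π_I·f_I = 0.21 × 0.0149191 = 0.00313301
  π_II·f_II = 0.47 × 0.0726733 = 0.0341564
  π_III·f_III = 0.10 × 0.334873 = 0.0334873
  π_IV·f_IV = 0.22 × 2.12621e-23 = 4.67767e-24
Evidence: 0.00313301 + 0.0341564 + 0.0334873 + 4.67767e-24 = 0.0707768
P(Class I | x) = 0.00313301 / 0.0707768 ≈ 0.0443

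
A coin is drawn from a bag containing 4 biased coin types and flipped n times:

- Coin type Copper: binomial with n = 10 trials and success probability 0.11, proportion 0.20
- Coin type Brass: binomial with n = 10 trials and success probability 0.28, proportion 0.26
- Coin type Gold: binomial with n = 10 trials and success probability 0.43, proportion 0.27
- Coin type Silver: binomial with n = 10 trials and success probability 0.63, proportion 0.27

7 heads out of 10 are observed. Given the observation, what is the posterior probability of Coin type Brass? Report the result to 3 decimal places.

By Bayes' theorem, P(k | x) = P(Z=k) f_k(x) / Σ_j P(Z=j) f_j(x).
Binomial probabilities:
  p_Copper = C(10,7)·0.11^7·0.89^3 = 120·1.94872e-07·0.704969 = 1.64854e-05
  p_Brass = C(10,7)·0.28^7·0.72^3 = 120·0.000134929·0.373248 = 0.00604345
  p_Gold = C(10,7)·0.43^7·0.57^3 = 120·0.00271819·0.185193 = 0.0604067
  p_Silver = C(10,7)·0.63^7·0.37^3 = 120·0.0393898·0.050653 = 0.239425
Prior × likelihood for each component:
  P(Z=Copper)·p_Copper = 0.20 × 1.64854e-05 = 3.29708e-06
  P(Z=Brass)·p_Brass = 0.26 × 0.00604345 = 0.0015713
  P(Z=Gold)·p_Gold = 0.27 × 0.0604067 = 0.0163098
  P(Z=Silver)·p_Silver = 0.27 × 0.239425 = 0.0646449
Normaliser: 3.29708e-06 + 0.0015713 + 0.0163098 + 0.0646449 = 0.0825293
P(Coin type Brass | the observation) = 0.0015713 / 0.0825293 ≈ 0.019

0.019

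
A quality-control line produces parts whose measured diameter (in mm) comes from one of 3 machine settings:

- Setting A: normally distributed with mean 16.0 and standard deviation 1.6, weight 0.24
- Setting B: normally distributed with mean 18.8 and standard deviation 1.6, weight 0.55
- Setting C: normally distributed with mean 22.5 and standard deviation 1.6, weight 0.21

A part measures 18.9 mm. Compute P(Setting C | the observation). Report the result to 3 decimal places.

0.027

Posterior ∝ prior × likelihood, so P(k | x) ∝ π_k f_k(x); normalise over all components.
Component likelihoods at x = 18.9 mm:
  p_A = 0.0482422
  p_B = 0.248852
  p_C = 0.0198373
Unnormalised posteriors:
  π_A·p_A = 0.24 × 0.0482422 = 0.0115781
  π_B·p_B = 0.55 × 0.248852 = 0.136869
  π_C·p_C = 0.21 × 0.0198373 = 0.00416583
Evidence: 0.0115781 + 0.136869 + 0.00416583 = 0.152613
P(Setting C | 18.9 mm) ≈ 0.027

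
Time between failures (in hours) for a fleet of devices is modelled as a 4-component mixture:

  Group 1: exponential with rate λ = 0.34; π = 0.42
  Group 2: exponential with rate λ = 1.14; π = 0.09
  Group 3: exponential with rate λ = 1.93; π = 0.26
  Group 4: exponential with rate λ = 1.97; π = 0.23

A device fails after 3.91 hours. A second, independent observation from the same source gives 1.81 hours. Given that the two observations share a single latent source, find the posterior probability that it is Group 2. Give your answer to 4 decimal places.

Posterior ∝ prior × likelihood, so P(k | x) ∝ P(Z=k) f_k(x); normalise over all components.
Since both observations come from the same component, the likelihood for component k is f_k(x₁)·f_k(x₂).
  f_1 = [0.34·e^(−0.34·3.91) = 0.34·e^(−1.3294) = 0.0899762] × [0.183744] = 0.0165326
  f_2 = [1.14·e^(−1.14·3.91) = 1.14·e^(−4.4574) = 0.0132154] × [0.144804] = 0.00191365
  f_3 = [1.93·e^(−1.93·3.91) = 1.93·e^(−7.5463) = 0.00101916] × [0.0586727] = 5.97967e-05
  f_4 = [1.97·e^(−1.97·3.91) = 1.97·e^(−7.7027) = 0.000889664] × [0.0557061] = 4.95597e-05
Unnormalised posteriors:
  P(Z=1)·f_1 = 0.42 × 0.0165326 = 0.0069437
  P(Z=2)·f_2 = 0.09 × 0.00191365 = 0.000172228
  P(Z=3)·f_3 = 0.26 × 5.97967e-05 = 1.55471e-05
  P(Z=4)·f_4 = 0.23 × 4.95597e-05 = 1.13987e-05
Marginal: 0.0069437 + 0.000172228 + 1.55471e-05 + 1.13987e-05 = 0.00714288
P(Group 2 | x) ≈ 0.0241

0.0241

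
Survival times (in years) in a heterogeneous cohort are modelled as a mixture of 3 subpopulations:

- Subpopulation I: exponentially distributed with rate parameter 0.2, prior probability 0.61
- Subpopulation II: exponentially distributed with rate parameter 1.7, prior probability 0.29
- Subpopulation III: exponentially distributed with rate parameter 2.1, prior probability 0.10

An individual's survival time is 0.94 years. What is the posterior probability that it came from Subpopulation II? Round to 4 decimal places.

0.4336

By Bayes' theorem, P(k | x) = π_k f_k(x) / Σ_j π_j f_j(x).
Evaluate each component's likelihood at the observed value:
  p_I = 0.165723
  p_II = 0.343911
  p_III = 0.29169
Unnormalised posteriors:
  π_I·p_I = 0.61 × 0.165723 = 0.101091
  π_II·p_II = 0.29 × 0.343911 = 0.0997343
  π_III·p_III = 0.10 × 0.29169 = 0.029169
Evidence: 0.101091 + 0.0997343 + 0.029169 = 0.229994
Responsibility of Subpopulation II: 0.0997343 / 0.229994 ≈ 0.4336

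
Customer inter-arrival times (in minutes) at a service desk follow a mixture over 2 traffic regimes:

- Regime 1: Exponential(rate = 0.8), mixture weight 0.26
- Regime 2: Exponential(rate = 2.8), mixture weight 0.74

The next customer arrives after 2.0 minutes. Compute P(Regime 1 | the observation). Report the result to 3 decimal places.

0.846

Posterior ∝ prior × likelihood, so P(k | x) ∝ w_k f_k(x); normalise over all components.
Component likelihoods at x = 2.0 minutes:
  f_1 = 0.161517
  f_2 = 0.010354
Prior × likelihood for each component:
  w_1·f_1 = 0.26 × 0.161517 = 0.0419945
  w_2·f_2 = 0.74 × 0.010354 = 0.00766197
Sum: 0.0419945 + 0.00766197 = 0.0496564
P(Regime 1 | the observation) ≈ 0.846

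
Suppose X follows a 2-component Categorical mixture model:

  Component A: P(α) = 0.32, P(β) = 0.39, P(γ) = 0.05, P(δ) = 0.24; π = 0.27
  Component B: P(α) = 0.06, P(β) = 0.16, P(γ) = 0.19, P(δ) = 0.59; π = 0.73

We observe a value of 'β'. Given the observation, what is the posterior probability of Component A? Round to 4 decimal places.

Posterior ∝ prior × likelihood, so P(k | x) ∝ w_k f_k(x); normalise over all components.
Categorical probabilities:
  L_A = 0.39
  L_B = 0.16
Prior × likelihood for each component:
  w_A·L_A = 0.27 × 0.39 = 0.1053
  w_B·L_B = 0.73 × 0.16 = 0.1168
Denominator: 0.1053 + 0.1168 = 0.2221
P(Component A | 'β') = 0.1053 / 0.2221 ≈ 0.4741

0.4741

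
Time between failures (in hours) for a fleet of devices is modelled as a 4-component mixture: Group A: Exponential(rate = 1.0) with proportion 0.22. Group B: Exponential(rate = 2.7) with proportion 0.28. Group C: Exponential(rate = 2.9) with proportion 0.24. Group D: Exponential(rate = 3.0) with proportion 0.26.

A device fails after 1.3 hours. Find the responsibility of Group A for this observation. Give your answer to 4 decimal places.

Apply Bayes' rule: the posterior for each component is proportional to its prior times its likelihood at x.
Component likelihoods at x = 1.3 hours:
  f_A = 0.272532
  f_B = 0.0807217
  f_C = 0.066851
  f_D = 0.0607257
Unnormalised posteriors:
  P(Z=A)·f_A = 0.22 × 0.272532 = 0.059957
  P(Z=B)·f_B = 0.28 × 0.0807217 = 0.0226021
  P(Z=C)·f_C = 0.24 × 0.066851 = 0.0160442
  P(Z=D)·f_D = 0.26 × 0.0607257 = 0.0157887
Denominator: 0.059957 + 0.0226021 + 0.0160442 + 0.0157887 = 0.114392
So the posterior for Group A is 0.059957 / 0.114392 ≈ 0.5241.

0.5241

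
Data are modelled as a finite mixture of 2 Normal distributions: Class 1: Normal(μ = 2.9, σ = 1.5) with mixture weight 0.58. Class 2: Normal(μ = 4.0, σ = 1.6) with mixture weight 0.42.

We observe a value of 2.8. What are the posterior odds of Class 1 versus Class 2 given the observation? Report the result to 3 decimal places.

1.947

Since P(k|x) ∝ π_k f_k(x), the posterior odds are π_i f_i(x) / (π_j f_j(x)).
Normal densities:
  p_1 = 0.265371
  p_2 = 0.188211
0.153915 / 0.0790486 ≈ 1.947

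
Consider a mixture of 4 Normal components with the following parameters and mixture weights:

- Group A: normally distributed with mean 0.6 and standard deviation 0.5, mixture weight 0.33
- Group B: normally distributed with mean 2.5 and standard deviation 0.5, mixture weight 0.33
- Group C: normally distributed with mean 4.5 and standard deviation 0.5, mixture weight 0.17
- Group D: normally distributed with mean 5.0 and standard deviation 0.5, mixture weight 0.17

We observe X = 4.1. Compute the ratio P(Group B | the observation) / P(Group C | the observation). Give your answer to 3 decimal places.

0.016

The posterior odds equal the prior odds times the likelihood ratio: (π_i/π_j)·(f_i(x)/f_j(x)).
Normal densities:
  p_A = (1/(0.5·√(2π)))·exp(−(4.1−0.6)²/(2·0.5²)) = 0.797885·exp(-24.50000) = 1.82694e-11
  p_B = (1/(0.5·√(2π)))·exp(−(4.1−2.5)²/(2·0.5²)) = 0.797885·exp(-5.12000) = 0.00476818
  p_C = (1/(0.5·√(2π)))·exp(−(4.1−4.5)²/(2·0.5²)) = 0.797885·exp(-0.32000) = 0.579383
  p_D = (1/(0.5·√(2π)))·exp(−(4.1−5.0)²/(2·0.5²)) = 0.797885·exp(-1.62000) = 0.1579
Odds = (0.33/0.17) × (0.00476818/0.579383) = 1.94118 × 0.00822975 ≈ 0.016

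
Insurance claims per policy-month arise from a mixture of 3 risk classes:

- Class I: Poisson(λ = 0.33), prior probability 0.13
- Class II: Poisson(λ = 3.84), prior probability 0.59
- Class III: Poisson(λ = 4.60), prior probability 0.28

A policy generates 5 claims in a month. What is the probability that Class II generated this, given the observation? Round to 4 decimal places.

0.6462

By Bayes' theorem, P(k | x) = w_k f_k(x) / Σ_j w_j f_j(x).
Evaluate each component's likelihood at the observed value:
  L_I = 2.34461e-05
  L_II = 0.149549
  L_III = 0.172526
Prior × likelihood for each component:
  w_I·L_I = 0.13 × 2.34461e-05 = 3.048e-06
  w_II·L_II = 0.59 × 0.149549 = 0.088234
  w_III·L_III = 0.28 × 0.172526 = 0.0483071
Evidence: 3.048e-06 + 0.088234 + 0.0483071 = 0.136544
So the posterior for Class II is 0.088234 / 0.136544 ≈ 0.6462.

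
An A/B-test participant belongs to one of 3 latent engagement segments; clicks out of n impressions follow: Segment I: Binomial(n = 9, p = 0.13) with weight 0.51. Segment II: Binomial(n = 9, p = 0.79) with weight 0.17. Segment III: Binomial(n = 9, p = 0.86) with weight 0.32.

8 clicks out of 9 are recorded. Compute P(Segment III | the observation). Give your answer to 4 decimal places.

0.7122

The responsibility of component k is π_k f_k(x) divided by Σ_j π_j f_j(x).
Binomial probabilities:
  L_I = C(9,8)·0.13^8·0.87^1 = 9·8.15731e-08·0.87 = 6.38717e-07
  L_II = C(9,8)·0.79^8·0.21^1 = 9·0.151711·0.21 = 0.286734
  L_III = C(9,8)·0.86^8·0.14^1 = 9·0.299218·0.14 = 0.377015
Weight by the priors:
  π_I·L_I = 0.51 × 6.38717e-07 = 3.25746e-07
  π_II·L_II = 0.17 × 0.286734 = 0.0487447
  π_III·L_III = 0.32 × 0.377015 = 0.120645
Denominator: 3.25746e-07 + 0.0487447 + 0.120645 = 0.16939
P(Segment III | data) ≈ 0.7122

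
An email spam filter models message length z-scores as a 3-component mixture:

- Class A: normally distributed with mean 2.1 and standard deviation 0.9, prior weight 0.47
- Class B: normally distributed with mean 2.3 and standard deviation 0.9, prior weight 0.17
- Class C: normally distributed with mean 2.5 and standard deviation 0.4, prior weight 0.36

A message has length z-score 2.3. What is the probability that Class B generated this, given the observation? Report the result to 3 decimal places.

0.127

Posterior ∝ prior × likelihood, so P(k | x) ∝ P(Z=k) f_k(x); normalise over all components.
Evaluate each component's likelihood at the observed value:
  f_A = (1/(0.9·√(2π)))·exp(−(2.3−2.1)²/(2·0.9²)) = 0.443269·exp(-0.02469) = 0.432458
  f_B = (1/(0.9·√(2π)))·exp(−(2.3−2.3)²/(2·0.9²)) = 0.443269·exp(-0.00000) = 0.443269
  f_C = (1/(0.4·√(2π)))·exp(−(2.3−2.5)²/(2·0.4²)) = 0.997356·exp(-0.12500) = 0.880163
Weight by the priors:
  P(Z=A)·f_A = 0.47 × 0.432458 = 0.203255
  P(Z=B)·f_B = 0.17 × 0.443269 = 0.0753558
  P(Z=C)·f_C = 0.36 × 0.880163 = 0.316859
Marginal: 0.203255 + 0.0753558 + 0.316859 = 0.59547
P(Class B | 2.3) ≈ 0.127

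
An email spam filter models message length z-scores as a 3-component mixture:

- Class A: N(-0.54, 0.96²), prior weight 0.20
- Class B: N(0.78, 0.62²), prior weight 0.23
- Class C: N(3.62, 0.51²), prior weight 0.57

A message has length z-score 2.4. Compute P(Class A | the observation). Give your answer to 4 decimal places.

Posterior ∝ prior × likelihood, so P(k | x) ∝ π_k f_k(x); normalise over all components.
Component likelihoods at x = 2.4:
  p_A = (1/(0.96·√(2π)))·exp(−(2.4−-0.54)²/(2·0.96²)) = 0.415565·exp(-4.68945) = 0.00381975
  p_B = (1/(0.62·√(2π)))·exp(−(2.4−0.78)²/(2·0.62²)) = 0.643455·exp(-3.41363) = 0.0211835
  p_C = (1/(0.51·√(2π)))·exp(−(2.4−3.62)²/(2·0.51²)) = 0.782240·exp(-2.86121) = 0.0447439
Prior × likelihood for each component:
  π_A·p_A = 0.20 × 0.00381975 = 0.00076395
  π_B·p_B = 0.23 × 0.0211835 = 0.0048722
  π_C·p_C = 0.57 × 0.0447439 = 0.025504
Sum: 0.00076395 + 0.0048722 + 0.025504 = 0.0311401
Responsibility of Class A: 0.00076395 / 0.0311401 ≈ 0.0245

0.0245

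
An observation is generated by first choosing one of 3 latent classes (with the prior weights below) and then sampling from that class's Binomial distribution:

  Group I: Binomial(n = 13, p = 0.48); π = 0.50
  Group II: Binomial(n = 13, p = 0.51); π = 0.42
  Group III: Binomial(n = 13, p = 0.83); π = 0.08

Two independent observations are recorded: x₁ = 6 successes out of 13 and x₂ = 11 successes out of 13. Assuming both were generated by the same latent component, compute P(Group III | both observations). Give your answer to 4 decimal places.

0.0307

By Bayes' theorem, P(k | x) = π_k f_k(x) / Σ_j π_j f_j(x).
Since both observations come from the same component, the likelihood for component k is f_k(x₁)·f_k(x₂).
  p_I = [0.215769] × [0.00657287] = 0.00141822
  p_II = [0.204791] × [0.01137] = 0.00232846
  p_III = [0.00230212] × [0.290303] = 0.000668313
Multiply by the mixture weights:
  π_I·p_I = 0.50 × 0.00141822 = 0.000709109
  π_II·p_II = 0.42 × 0.00232846 = 0.000977955
  π_III·p_III = 0.08 × 0.000668313 = 5.3465e-05
Denominator: 0.000709109 + 0.000977955 + 5.3465e-05 = 0.00174053
P(Group III | x₁,x₂) = 5.3465e-05 / 0.00174053 ≈ 0.0307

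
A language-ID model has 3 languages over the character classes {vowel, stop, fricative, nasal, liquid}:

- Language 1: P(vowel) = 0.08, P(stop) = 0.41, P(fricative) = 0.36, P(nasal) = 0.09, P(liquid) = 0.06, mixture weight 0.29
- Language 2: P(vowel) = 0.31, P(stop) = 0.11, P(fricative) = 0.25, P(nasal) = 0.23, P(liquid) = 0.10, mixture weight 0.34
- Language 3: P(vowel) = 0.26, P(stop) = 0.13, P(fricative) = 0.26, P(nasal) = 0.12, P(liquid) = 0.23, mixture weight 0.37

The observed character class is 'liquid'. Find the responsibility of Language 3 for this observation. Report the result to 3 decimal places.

Posterior ∝ prior × likelihood, so P(k | x) ∝ P(Z=k) f_k(x); normalise over all components.
Categorical probabilities:
  p_1 = 0.06
  p_2 = 0.1
  p_3 = 0.23
Weight by the priors:
  P(Z=1)·p_1 = 0.29 × 0.06 = 0.0174
  P(Z=2)·p_2 = 0.34 × 0.1 = 0.034
  P(Z=3)·p_3 = 0.37 × 0.23 = 0.0851
Denominator: 0.0174 + 0.034 + 0.0851 = 0.1365
P(Language 3 | x) ≈ 0.623

0.623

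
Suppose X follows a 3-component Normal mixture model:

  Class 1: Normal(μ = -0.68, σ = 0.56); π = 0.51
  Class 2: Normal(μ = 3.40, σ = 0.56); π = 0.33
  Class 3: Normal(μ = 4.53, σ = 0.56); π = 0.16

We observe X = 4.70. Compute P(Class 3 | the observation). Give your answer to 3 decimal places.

Posterior ∝ prior × likelihood, so P(k | x) ∝ π_k f_k(x); normalise over all components.
Evaluate each component's likelihood at the observed value:
  L_1 = (1/(0.56·√(2π)))·exp(−(4.70−-0.68)²/(2·0.56²)) = 0.712397·exp(-46.14860) = 6.46608e-21
  L_2 = (1/(0.56·√(2π)))·exp(−(4.70−3.40)²/(2·0.56²)) = 0.712397·exp(-2.69452) = 0.0481403
  L_3 = (1/(0.56·√(2π)))·exp(−(4.70−4.53)²/(2·0.56²)) = 0.712397·exp(-0.04608) = 0.680316
Multiply by the mixture weights:
  π_1·L_1 = 0.51 × 6.46608e-21 = 3.2977e-21
  π_2·L_2 = 0.33 × 0.0481403 = 0.0158863
  π_3·L_3 = 0.16 × 0.680316 = 0.108851
Sum: 3.2977e-21 + 0.0158863 + 0.108851 = 0.124737
P(Class 3 | x) = 0.108851 / 0.124737 ≈ 0.873

0.873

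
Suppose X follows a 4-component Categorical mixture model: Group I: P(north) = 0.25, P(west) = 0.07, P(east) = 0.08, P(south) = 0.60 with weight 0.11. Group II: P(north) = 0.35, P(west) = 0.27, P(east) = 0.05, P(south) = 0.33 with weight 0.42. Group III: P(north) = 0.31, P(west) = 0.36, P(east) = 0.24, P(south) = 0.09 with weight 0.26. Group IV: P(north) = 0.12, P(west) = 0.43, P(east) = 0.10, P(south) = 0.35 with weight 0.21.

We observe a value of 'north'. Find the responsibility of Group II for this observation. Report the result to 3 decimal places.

The responsibility of component k is π_k f_k(x) divided by Σ_j π_j f_j(x).
Evaluate each component's likelihood at the observed value:
  L_I = P(north | comp) = 0.25
  L_II = P(north | comp) = 0.35
  L_III = P(north | comp) = 0.31
  L_IV = P(north | comp) = 0.12
Weight by the priors:
  π_I·L_I = 0.11 × 0.25 = 0.0275
  π_II·L_II = 0.42 × 0.35 = 0.147
  π_III·L_III = 0.26 × 0.31 = 0.0806
  π_IV·L_IV = 0.21 × 0.12 = 0.0252
Marginal: 0.0275 + 0.147 + 0.0806 + 0.0252 = 0.2803
P(Group II | 'north') ≈ 0.524

0.524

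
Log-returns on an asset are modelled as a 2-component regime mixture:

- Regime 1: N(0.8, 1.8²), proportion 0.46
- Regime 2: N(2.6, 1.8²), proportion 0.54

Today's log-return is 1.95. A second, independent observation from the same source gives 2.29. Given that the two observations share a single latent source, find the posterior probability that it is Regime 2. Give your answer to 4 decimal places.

Posterior ∝ prior × likelihood, so P(k | x) ∝ π_k f_k(x); normalise over all components.
Since both observations come from the same component, the likelihood for component k is f_k(x₁)·f_k(x₂).
  L_1 = [0.180719] × [0.157342] = 0.0284346
  L_2 = [0.207645] × [0.218372] = 0.0453438
Weight by the priors:
  π_1·L_1 = 0.46 × 0.0284346 = 0.0130799
  π_2·L_2 = 0.54 × 0.0453438 = 0.0244857
Marginal: 0.0130799 + 0.0244857 = 0.0375656
So the posterior for Regime 2 is 0.0244857 / 0.0375656 ≈ 0.6518.

0.6518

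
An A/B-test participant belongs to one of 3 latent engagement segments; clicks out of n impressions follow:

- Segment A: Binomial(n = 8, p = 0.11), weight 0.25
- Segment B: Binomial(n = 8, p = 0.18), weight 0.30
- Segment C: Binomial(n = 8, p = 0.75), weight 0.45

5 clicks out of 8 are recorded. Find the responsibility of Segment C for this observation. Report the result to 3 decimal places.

Posterior ∝ prior × likelihood, so P(k | x) ∝ w_k f_k(x); normalise over all components.
Evaluate each component's likelihood at the observed value:
  f_A = C(8,5)·0.11^5·0.89^3 = 56·1.61051e-05·0.704969 = 0.000635801
  f_B = C(8,5)·0.18^5·0.82^3 = 56·0.000188957·0.551368 = 0.00583435
  f_C = C(8,5)·0.75^5·0.25^3 = 56·0.237305·0.015625 = 0.207642
Prior × likelihood for each component:
  w_A·f_A = 0.25 × 0.000635801 = 0.00015895
  w_B·f_B = 0.30 × 0.00583435 = 0.0017503
  w_C·f_C = 0.45 × 0.207642 = 0.0934387
Normaliser: 0.00015895 + 0.0017503 + 0.0934387 = 0.095348
P(Segment C | 5 clicks out of 8) ≈ 0.980

0.980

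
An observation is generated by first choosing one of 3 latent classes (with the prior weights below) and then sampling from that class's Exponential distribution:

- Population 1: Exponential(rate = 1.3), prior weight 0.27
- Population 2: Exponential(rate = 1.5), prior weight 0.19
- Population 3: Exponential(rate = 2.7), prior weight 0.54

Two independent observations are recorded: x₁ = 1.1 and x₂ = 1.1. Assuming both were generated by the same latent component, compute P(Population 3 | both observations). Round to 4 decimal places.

P(component k | x) = w_k·f_k(x) / marginal(x), where marginal(x) = Σ_j w_j·f_j(x).
Since both observations come from the same component, the likelihood for component k is f_k(x₁)·f_k(x₂).
  L_1 = [0.311102] × [0.311102] = 0.0967842
  L_2 = [0.288075] × [0.288075] = 0.0829871
  L_3 = [0.138519] × [0.138519] = 0.0191875
Unnormalised posteriors:
  w_1·L_1 = 0.27 × 0.0967842 = 0.0261317
  w_2·L_2 = 0.19 × 0.0829871 = 0.0157676
  w_3·L_3 = 0.54 × 0.0191875 = 0.0103612
Marginal: 0.0261317 + 0.0157676 + 0.0103612 = 0.0522605
P(Population 3 | x) = 0.0103612 / 0.0522605 ≈ 0.1983

0.1983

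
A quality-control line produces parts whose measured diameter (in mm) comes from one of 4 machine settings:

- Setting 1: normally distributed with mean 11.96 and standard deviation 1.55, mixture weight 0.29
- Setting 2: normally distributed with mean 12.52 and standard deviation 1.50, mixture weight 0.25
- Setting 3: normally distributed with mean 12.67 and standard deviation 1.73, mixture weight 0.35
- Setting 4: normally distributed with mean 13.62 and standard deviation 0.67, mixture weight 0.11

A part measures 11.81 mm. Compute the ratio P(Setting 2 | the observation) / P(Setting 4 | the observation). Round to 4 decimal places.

The posterior odds equal the prior odds times the likelihood ratio: (π_i/π_j)·(f_i(x)/f_j(x)).
Component likelihoods at x = 11.81 mm:
  f_1 = 0.25618
  f_2 = 0.237776
  f_3 = 0.203799
  f_4 = 0.0154911
Posterior odds = (π_2·f_2) / (π_4·f_4) = (0.25·0.237776) / (0.11·0.0154911) = 0.059444 / 0.00170402 ≈ 34.8846

34.8846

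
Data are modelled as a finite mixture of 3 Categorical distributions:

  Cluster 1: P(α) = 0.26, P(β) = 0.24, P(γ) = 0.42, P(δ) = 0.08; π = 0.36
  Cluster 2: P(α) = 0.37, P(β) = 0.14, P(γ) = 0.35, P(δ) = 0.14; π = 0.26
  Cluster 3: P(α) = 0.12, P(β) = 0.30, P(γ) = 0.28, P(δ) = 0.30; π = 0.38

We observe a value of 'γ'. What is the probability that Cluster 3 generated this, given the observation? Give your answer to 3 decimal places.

0.305

Apply Bayes' rule: the posterior for each component is proportional to its prior times its likelihood at x.
Evaluate each component's likelihood at the observed value:
  p_1 = P(γ | comp) = 0.42
  p_2 = P(γ | comp) = 0.35
  p_3 = P(γ | comp) = 0.28
Multiply by the mixture weights:
  w_1·p_1 = 0.36 × 0.42 = 0.1512
  w_2·p_2 = 0.26 × 0.35 = 0.091
  w_3·p_3 = 0.38 × 0.28 = 0.1064
Evidence: 0.1512 + 0.091 + 0.1064 = 0.3486
P(Cluster 3 | the observation) = 0.1064 / 0.3486 ≈ 0.305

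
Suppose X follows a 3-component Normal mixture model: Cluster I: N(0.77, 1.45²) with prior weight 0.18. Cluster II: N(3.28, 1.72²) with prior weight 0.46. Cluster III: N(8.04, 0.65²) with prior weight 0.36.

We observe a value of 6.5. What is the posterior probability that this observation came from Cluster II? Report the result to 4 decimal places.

By Bayes' theorem, P(k | x) = π_k f_k(x) / Σ_j π_j f_j(x).
Evaluate each component's likelihood at the observed value:
  p_I = (1/(1.45·√(2π)))·exp(−(6.5−0.77)²/(2·1.45²)) = 0.275133·exp(-7.80806) = 0.000111826
  p_II = (1/(1.72·√(2π)))·exp(−(6.5−3.28)²/(2·1.72²)) = 0.231943·exp(-1.75237) = 0.0402104
  p_III = (1/(0.65·√(2π)))·exp(−(6.5−8.04)²/(2·0.65²)) = 0.613757·exp(-2.80663) = 0.0370761
Prior × likelihood for each component:
  π_I·p_I = 0.18 × 0.000111826 = 2.01287e-05
  π_II·p_II = 0.46 × 0.0402104 = 0.0184968
  π_III·p_III = 0.36 × 0.0370761 = 0.0133474
Marginal: 2.01287e-05 + 0.0184968 + 0.0133474 = 0.0318643
So the posterior for Cluster II is 0.0184968 / 0.0318643 ≈ 0.5805.

0.5805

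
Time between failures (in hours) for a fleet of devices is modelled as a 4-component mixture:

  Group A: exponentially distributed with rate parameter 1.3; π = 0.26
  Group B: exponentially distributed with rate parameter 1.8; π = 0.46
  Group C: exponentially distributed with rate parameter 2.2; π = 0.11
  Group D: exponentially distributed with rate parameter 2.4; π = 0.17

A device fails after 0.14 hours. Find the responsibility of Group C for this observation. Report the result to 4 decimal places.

Apply Bayes' rule: the posterior for each component is proportional to its prior times its likelihood at x.
Exponential densities:
  p_A = 1.3·e^(−1.3·0.14) = 1.3·e^(−0.1820) = 1.08368
  p_B = 1.8·e^(−1.8·0.14) = 1.8·e^(−0.2520) = 1.39904
  p_C = 2.2·e^(−2.2·0.14) = 2.2·e^(−0.3080) = 1.61681
  p_D = 2.4·e^(−2.4·0.14) = 2.4·e^(−0.3360) = 1.7151
Prior × likelihood for each component:
  π_A·p_A = 0.26 × 1.08368 = 0.281757
  π_B·p_B = 0.46 × 1.39904 = 0.643559
  π_C·p_C = 0.11 × 1.61681 = 0.17785
  π_D·p_D = 0.17 × 1.7151 = 0.291566
Denominator: 0.281757 + 0.643559 + 0.17785 + 0.291566 = 1.39473
P(Group C | data) = 0.17785 / 1.39473 ≈ 0.1275

0.1275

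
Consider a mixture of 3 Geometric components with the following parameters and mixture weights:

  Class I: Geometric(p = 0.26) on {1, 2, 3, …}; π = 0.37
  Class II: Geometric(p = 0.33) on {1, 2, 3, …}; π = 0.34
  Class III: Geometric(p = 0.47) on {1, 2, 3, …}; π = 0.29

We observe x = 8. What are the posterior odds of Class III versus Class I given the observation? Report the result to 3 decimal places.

0.137

Only the two components matter; the odds are (π_i f_i(x)) / (π_j f_j(x)).
Geometric probabilities:
  L_I = 0.0315933
  L_II = 0.0200003
  L_III = 0.00552114
Posterior odds = (π_III·L_III) / (π_I·L_I) = (0.29·0.00552114) / (0.37·0.0315933) = 0.00160113 / 0.0116895 ≈ 0.137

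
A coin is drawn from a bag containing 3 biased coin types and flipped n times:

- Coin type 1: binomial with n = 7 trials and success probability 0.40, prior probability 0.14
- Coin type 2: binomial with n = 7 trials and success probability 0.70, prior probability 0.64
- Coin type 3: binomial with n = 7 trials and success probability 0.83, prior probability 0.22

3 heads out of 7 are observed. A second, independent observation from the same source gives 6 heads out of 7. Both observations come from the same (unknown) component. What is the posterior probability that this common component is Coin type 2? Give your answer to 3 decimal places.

Posterior ∝ prior × likelihood, so P(k | x) ∝ π_k f_k(x); normalise over all components.
Since both observations come from the same component, the likelihood for component k is f_k(x₁)·f_k(x₂).
  L_1 = [0.290304] × [0.0172032] = 0.00499416
  L_2 = [0.0972405] × [0.247063] = 0.0240245
  L_3 = [0.0167147] × [0.389059] = 0.006503
Prior × likelihood for each component:
  π_1·L_1 = 0.14 × 0.00499416 = 0.000699182
  π_2·L_2 = 0.64 × 0.0240245 = 0.0153757
  π_3·L_3 = 0.22 × 0.006503 = 0.00143066
Marginal: 0.000699182 + 0.0153757 + 0.00143066 = 0.0175055
P(Coin type 2 | x) = 0.0153757 / 0.0175055 ≈ 0.878

0.878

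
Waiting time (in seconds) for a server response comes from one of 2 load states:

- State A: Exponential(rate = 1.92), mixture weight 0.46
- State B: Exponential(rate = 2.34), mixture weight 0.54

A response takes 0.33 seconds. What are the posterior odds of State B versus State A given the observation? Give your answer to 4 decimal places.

Since P(k|x) ∝ π_k f_k(x), the posterior odds are π_i f_i(x) / (π_j f_j(x)).
Exponential densities:
  f_A = 1.0189
  f_B = 1.08107
Posterior odds = (π_B·f_B) / (π_A·f_A) = (0.54·1.08107) / (0.46·1.0189) = 0.583778 / 0.468695 ≈ 1.2455

1.2455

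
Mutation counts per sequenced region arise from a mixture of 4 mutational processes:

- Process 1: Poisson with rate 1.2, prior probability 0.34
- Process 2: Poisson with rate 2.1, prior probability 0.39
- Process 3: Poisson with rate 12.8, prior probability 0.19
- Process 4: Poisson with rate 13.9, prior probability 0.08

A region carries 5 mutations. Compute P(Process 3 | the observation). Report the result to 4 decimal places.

Apply Bayes' rule: the posterior for each component is proportional to its prior times its likelihood at x.
Poisson probabilities:
  f_1 = 0.00624556
  f_2 = 0.041677
  f_3 = 0.00790495
  f_4 = 0.00397374
Multiply by the mixture weights:
  w_1·f_1 = 0.34 × 0.00624556 = 0.00212349
  w_2·f_2 = 0.39 × 0.041677 = 0.016254
  w_3·f_3 = 0.19 × 0.00790495 = 0.00150194
  w_4·f_4 = 0.08 × 0.00397374 = 0.000317899
Normaliser: 0.00212349 + 0.016254 + 0.00150194 + 0.000317899 = 0.0201974
P(Process 3 | x) = 0.00150194 / 0.0201974 ≈ 0.0744

0.0744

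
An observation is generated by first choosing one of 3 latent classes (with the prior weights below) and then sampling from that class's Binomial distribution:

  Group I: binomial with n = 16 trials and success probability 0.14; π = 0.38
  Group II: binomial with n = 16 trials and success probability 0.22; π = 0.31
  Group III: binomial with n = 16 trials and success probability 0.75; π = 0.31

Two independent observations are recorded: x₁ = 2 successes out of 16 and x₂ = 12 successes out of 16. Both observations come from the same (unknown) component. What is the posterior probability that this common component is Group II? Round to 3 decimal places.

P(component k | x) = π_k·f_k(x) / marginal(x), where marginal(x) = Σ_j π_j·f_j(x).
Since both observations come from the same component, the likelihood for component k is f_k(x₁)·f_k(x₂).
  L_I = [C(16,2)·0.14^2·0.86^14 = 120·0.0196·0.121054 = 0.284718] × [5.64419e-08] = 1.60701e-08
  L_II = [C(16,2)·0.22^2·0.78^14 = 120·0.0484·0.0308549 = 0.179205] × [8.66008e-06] = 1.55193e-06
  L_III = [C(16,2)·0.75^2·0.25^14 = 120·0.5625·3.72529e-09 = 2.51457e-07] × [0.225199] = 5.66279e-08
Unnormalised posteriors:
  π_I·L_I = 0.38 × 1.60701e-08 = 6.10662e-09
  π_II·L_II = 0.31 × 1.55193e-06 = 4.81099e-07
  π_III·L_III = 0.31 × 5.66279e-08 = 1.75546e-08
Denominator: 6.10662e-09 + 4.81099e-07 + 1.75546e-08 = 5.04761e-07
So the posterior for Group II is 4.81099e-07 / 5.04761e-07 ≈ 0.953.

0.953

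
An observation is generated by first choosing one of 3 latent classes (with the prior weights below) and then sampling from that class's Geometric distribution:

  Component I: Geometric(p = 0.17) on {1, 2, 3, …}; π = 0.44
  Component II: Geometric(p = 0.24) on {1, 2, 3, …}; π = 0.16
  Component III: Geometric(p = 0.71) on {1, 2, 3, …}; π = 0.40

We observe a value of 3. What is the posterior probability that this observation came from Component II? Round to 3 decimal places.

By Bayes' theorem, P(k | x) = π_k f_k(x) / Σ_j π_j f_j(x).
Geometric probabilities:
  L_I = 0.17·(1−0.17)^2 = 0.17·0.6889 = 0.117113
  L_II = 0.24·(1−0.24)^2 = 0.24·0.5776 = 0.138624
  L_III = 0.71·(1−0.71)^2 = 0.71·0.0841 = 0.059711
Weight by the priors:
  π_I·L_I = 0.44 × 0.117113 = 0.0515297
  π_II·L_II = 0.16 × 0.138624 = 0.0221798
  π_III·L_III = 0.40 × 0.059711 = 0.0238844
Marginal: 0.0515297 + 0.0221798 + 0.0238844 = 0.097594
P(Component II | 3) ≈ 0.227

0.227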